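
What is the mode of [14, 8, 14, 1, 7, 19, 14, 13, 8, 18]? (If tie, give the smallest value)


Count the frequency of each value:
  1 appears 1 time(s)
  7 appears 1 time(s)
  8 appears 2 time(s)
  13 appears 1 time(s)
  14 appears 3 time(s)
  18 appears 1 time(s)
  19 appears 1 time(s)
Maximum frequency is 3.
Only 14 reaches that frequency, so it is the mode.
Final answer: 14


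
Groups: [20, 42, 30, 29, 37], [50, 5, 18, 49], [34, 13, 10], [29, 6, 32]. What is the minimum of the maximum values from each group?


Find max of each group:
  Group 1: [20, 42, 30, 29, 37] -> max = 42
  Group 2: [50, 5, 18, 49] -> max = 50
  Group 3: [34, 13, 10] -> max = 34
  Group 4: [29, 6, 32] -> max = 32
Maxes: [42, 50, 34, 32]
Minimum of maxes = 32
Final answer: 32


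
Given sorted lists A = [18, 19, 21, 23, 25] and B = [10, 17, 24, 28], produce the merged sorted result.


List A: [18, 19, 21, 23, 25]
List B: [10, 17, 24, 28]
Repeatedly compare the front elements and take the smaller:
  18 vs 10 -> take 10
  18 vs 17 -> take 17
  18 vs 24 -> take 18
  19 vs 24 -> take 19
  21 vs 24 -> take 21
  23 vs 24 -> take 23
  25 vs 24 -> take 24
  25 vs 28 -> take 25
  A is exhausted; append the rest of B: [28]
Final answer: [10, 17, 18, 19, 21, 23, 24, 25, 28]


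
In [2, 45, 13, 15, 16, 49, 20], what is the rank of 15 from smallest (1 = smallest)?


Sort ascending: [2, 13, 15, 16, 20, 45, 49]
Find 15 in the sorted list.
15 is at position 3 (1-indexed).
Final answer: 3


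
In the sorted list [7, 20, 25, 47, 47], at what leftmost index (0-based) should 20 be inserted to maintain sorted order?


List is sorted: [7, 20, 25, 47, 47]
We need the leftmost position where 20 can be inserted, i.e. the first index whose element is >= 20 (or the end of the list if none is).
Binary search with low=0, high=5 (0-based indices):
  low=0, high=5, mid=2: a[2]=25 >= 20, so high = 2
  low=0, high=2, mid=1: a[1]=20 >= 20, so high = 1
  low=0, high=1, mid=0: a[0]=7 < 20, so low = 1
Now low = high = 1, so the insertion index is 1.
Final answer: 1


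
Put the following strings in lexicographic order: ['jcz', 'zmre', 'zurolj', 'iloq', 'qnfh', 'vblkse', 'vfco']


Compare strings character by character (the first differing letter decides):
  'iloq' < 'jcz' since 'i' < 'j' at position 1
  'jcz' < 'qnfh' since 'j' < 'q' at position 1
  'qnfh' < 'vblkse' since 'q' < 'v' at position 1
  'vblkse' < 'vfco' since 'b' < 'f' at position 2
  'vfco' < 'zmre' since 'v' < 'z' at position 1
  'zmre' < 'zurolj' since 'm' < 'u' at position 2
Chaining these comparisons gives the alphabetical order.
Final answer: ['iloq', 'jcz', 'qnfh', 'vblkse', 'vfco', 'zmre', 'zurolj']


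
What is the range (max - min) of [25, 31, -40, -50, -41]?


Maximum value: 31
Minimum value: -50
Range = 31 - (-50) = 81
Final answer: 81


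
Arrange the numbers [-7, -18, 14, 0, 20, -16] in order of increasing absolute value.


Compute absolute values:
  |-7| = 7
  |-18| = 18
  |14| = 14
  |0| = 0
  |20| = 20
  |-16| = 16
Absolute values in increasing order: 0 < 7 < 14 < 16 < 18 < 20
Listing the original numbers in that order gives the answer.
Final answer: [0, -7, 14, -16, -18, 20]


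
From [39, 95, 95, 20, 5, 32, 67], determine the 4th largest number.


Sort descending: [95, 95, 67, 39, 32, 20, 5]
The 4th element (1-indexed) is at index 3.
Value = 39
Final answer: 39


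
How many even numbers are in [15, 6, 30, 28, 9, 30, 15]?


Check each element:
  15 is odd
  6 is even
  30 is even
  28 is even
  9 is odd
  30 is even
  15 is odd
Evens: [6, 30, 28, 30]
Count of evens = 4
Final answer: 4


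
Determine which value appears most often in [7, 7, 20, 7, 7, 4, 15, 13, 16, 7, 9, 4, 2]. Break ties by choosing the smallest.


Count the frequency of each value:
  2 appears 1 time(s)
  4 appears 2 time(s)
  7 appears 5 time(s)
  9 appears 1 time(s)
  13 appears 1 time(s)
  15 appears 1 time(s)
  16 appears 1 time(s)
  20 appears 1 time(s)
Maximum frequency is 5.
Only 7 reaches that frequency, so it is the mode.
Final answer: 7


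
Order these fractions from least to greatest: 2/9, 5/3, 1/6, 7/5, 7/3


Convert to decimal for comparison:
  2/9 = 0.2222
  5/3 = 1.6667
  1/6 = 0.1667
  7/5 = 1.4
  7/3 = 2.3333
Decimals in increasing order: 0.1667 < 0.2222 < 1.4 < 1.6667 < 2.3333
Writing each back as its fraction gives the sorted order.
Final answer: 1/6, 2/9, 7/5, 5/3, 7/3


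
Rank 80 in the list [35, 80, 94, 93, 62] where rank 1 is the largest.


Sort descending: [94, 93, 80, 62, 35]
Find 80 in the sorted list.
80 is at position 3.
Final answer: 3


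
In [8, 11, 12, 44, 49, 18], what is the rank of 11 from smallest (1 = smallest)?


Sort ascending: [8, 11, 12, 18, 44, 49]
Find 11 in the sorted list.
11 is at position 2 (1-indexed).
Final answer: 2


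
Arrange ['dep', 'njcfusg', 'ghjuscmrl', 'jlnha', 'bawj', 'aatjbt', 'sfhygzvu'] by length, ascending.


Compute lengths:
  'dep' has length 3
  'njcfusg' has length 7
  'ghjuscmrl' has length 9
  'jlnha' has length 5
  'bawj' has length 4
  'aatjbt' has length 6
  'sfhygzvu' has length 8
Lengths in increasing order: 3 < 4 < 5 < 6 < 7 < 8 < 9
Listing the words in that order gives the answer.
Final answer: ['dep', 'bawj', 'jlnha', 'aatjbt', 'njcfusg', 'sfhygzvu', 'ghjuscmrl']


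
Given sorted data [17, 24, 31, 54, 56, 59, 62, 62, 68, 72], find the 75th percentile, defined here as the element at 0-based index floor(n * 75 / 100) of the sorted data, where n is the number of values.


The dataset has n = 10 elements.
Index = floor(10 * 75 / 100) = floor(750 / 100) = floor(7.5) = 7
Counting from index 0 in the sorted data, the element at index 7 is 62.
Final answer: 62


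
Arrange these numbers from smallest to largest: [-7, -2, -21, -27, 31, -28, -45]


Original list: [-7, -2, -21, -27, 31, -28, -45]
Repeatedly take the smallest remaining element:
  Remaining [-7, -2, -21, -27, 31, -28, -45] -> smallest is -45
  Remaining [-7, -2, -21, -27, 31, -28] -> smallest is -28
  Remaining [-7, -2, -21, -27, 31] -> smallest is -27
  Remaining [-7, -2, -21, 31] -> smallest is -21
  Remaining [-7, -2, 31] -> smallest is -7
  Remaining [-2, 31] -> smallest is -2
  Remaining [31] -> smallest is 31
Collecting the picks in order gives the sorted list.
Final answer: [-45, -28, -27, -21, -7, -2, 31]


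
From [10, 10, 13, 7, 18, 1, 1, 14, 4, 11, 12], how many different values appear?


List all unique values:
Distinct values: [1, 4, 7, 10, 11, 12, 13, 14, 18]
Count = 9
Final answer: 9


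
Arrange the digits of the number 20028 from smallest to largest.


The number 20028 has digits: 2, 0, 0, 2, 8
Sorted: 0, 0, 2, 2, 8
Joining the sorted digits gives the result.
Final answer: 00228


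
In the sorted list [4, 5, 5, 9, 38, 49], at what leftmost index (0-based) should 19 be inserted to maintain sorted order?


List is sorted: [4, 5, 5, 9, 38, 49]
We need the leftmost position where 19 can be inserted, i.e. the first index whose element is >= 19 (or the end of the list if none is).
Binary search with low=0, high=6 (0-based indices):
  low=0, high=6, mid=3: a[3]=9 < 19, so low = 4
  low=4, high=6, mid=5: a[5]=49 >= 19, so high = 5
  low=4, high=5, mid=4: a[4]=38 >= 19, so high = 4
Now low = high = 4, so the insertion index is 4.
Final answer: 4


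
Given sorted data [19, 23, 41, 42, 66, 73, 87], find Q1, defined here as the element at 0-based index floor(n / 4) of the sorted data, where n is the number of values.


The list has n = 7 elements.
Q1 index = floor(7 / 4) = floor(1.75) = 1
Counting from index 0 in the sorted data, the element at index 1 is 23.
Final answer: 23


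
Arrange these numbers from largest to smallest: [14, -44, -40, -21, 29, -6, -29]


Original list: [14, -44, -40, -21, 29, -6, -29]
Repeatedly take the largest remaining element:
  Remaining [14, -44, -40, -21, 29, -6, -29] -> largest is 29
  Remaining [14, -44, -40, -21, -6, -29] -> largest is 14
  Remaining [-44, -40, -21, -6, -29] -> largest is -6
  Remaining [-44, -40, -21, -29] -> largest is -21
  Remaining [-44, -40, -29] -> largest is -29
  Remaining [-44, -40] -> largest is -40
  Remaining [-44] -> largest is -44
Collecting the picks in order gives the descending list.
Final answer: [29, 14, -6, -21, -29, -40, -44]


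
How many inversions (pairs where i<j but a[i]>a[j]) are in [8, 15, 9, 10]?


For each element, count the later elements that are smaller than it:
  8 (index 0): smaller elements after it = [] -> 0
  15 (index 1): smaller elements after it = [9, 10] -> 2
  9 (index 2): smaller elements after it = [] -> 0
Total inversions = 0 + 2 + 0 = 2
Final answer: 2


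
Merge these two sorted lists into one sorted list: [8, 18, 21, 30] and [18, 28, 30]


List A: [8, 18, 21, 30]
List B: [18, 28, 30]
Repeatedly compare the front elements and take the smaller:
  8 vs 18 -> take 8
  18 vs 18 -> take 18
  21 vs 18 -> take 18
  21 vs 28 -> take 21
  30 vs 28 -> take 28
  30 vs 30 -> take 30
  A is exhausted; append the rest of B: [30]
Final answer: [8, 18, 18, 21, 28, 30, 30]


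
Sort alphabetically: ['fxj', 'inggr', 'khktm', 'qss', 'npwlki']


Compare strings character by character (the first differing letter decides):
  'fxj' < 'inggr' since 'f' < 'i' at position 1
  'inggr' < 'khktm' since 'i' < 'k' at position 1
  'khktm' < 'npwlki' since 'k' < 'n' at position 1
  'npwlki' < 'qss' since 'n' < 'q' at position 1
Chaining these comparisons gives the alphabetical order.
Final answer: ['fxj', 'inggr', 'khktm', 'npwlki', 'qss']


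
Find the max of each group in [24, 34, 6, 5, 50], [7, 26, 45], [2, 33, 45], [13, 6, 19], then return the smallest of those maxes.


Find max of each group:
  Group 1: [24, 34, 6, 5, 50] -> max = 50
  Group 2: [7, 26, 45] -> max = 45
  Group 3: [2, 33, 45] -> max = 45
  Group 4: [13, 6, 19] -> max = 19
Maxes: [50, 45, 45, 19]
Minimum of maxes = 19
Final answer: 19


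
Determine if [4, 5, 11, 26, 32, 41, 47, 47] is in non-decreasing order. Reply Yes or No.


Check consecutive pairs:
  4 <= 5? True
  5 <= 11? True
  11 <= 26? True
  26 <= 32? True
  32 <= 41? True
  41 <= 47? True
  47 <= 47? True
Every consecutive pair is in order, so the list is non-decreasing.
Final answer: Yes


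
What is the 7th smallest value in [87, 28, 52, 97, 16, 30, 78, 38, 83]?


Sort ascending: [16, 28, 30, 38, 52, 78, 83, 87, 97]
The 7th element (1-indexed) is at index 6.
Value = 83
Final answer: 83


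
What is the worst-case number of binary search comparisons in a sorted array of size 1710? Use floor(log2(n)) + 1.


Binary search halves the search space each step.
Maximum comparisons = floor(log2(1710)) + 1
log2(1710) = 10.7398
floor(log2(1710)) = 10, so 10 + 1 = 11
Final answer: 11


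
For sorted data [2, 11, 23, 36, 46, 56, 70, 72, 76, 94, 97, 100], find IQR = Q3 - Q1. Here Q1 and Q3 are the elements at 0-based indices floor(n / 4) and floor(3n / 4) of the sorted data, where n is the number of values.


The data has n = 12 elements.
Q1 index = floor(12 / 4) = floor(3) = 3; Q3 index = floor(3 * 12 / 4) = floor(9) = 9
Q1 = element at index 3 = 36
Q3 = element at index 9 = 94
IQR = 94 - 36 = 58
Final answer: 58


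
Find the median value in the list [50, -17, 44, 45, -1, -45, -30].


First, sort the list: [-45, -30, -17, -1, 44, 45, 50]
The list has 7 elements (odd count).
The middle index is 3 (0-based), and the element there is -1.
Final answer: -1


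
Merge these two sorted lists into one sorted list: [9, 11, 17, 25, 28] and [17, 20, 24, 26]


List A: [9, 11, 17, 25, 28]
List B: [17, 20, 24, 26]
Repeatedly compare the front elements and take the smaller:
  9 vs 17 -> take 9
  11 vs 17 -> take 11
  17 vs 17 -> take 17
  25 vs 17 -> take 17
  25 vs 20 -> take 20
  25 vs 24 -> take 24
  25 vs 26 -> take 25
  28 vs 26 -> take 26
  B is exhausted; append the rest of A: [28]
Final answer: [9, 11, 17, 17, 20, 24, 25, 26, 28]


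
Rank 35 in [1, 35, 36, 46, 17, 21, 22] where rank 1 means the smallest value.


Sort ascending: [1, 17, 21, 22, 35, 36, 46]
Find 35 in the sorted list.
35 is at position 5 (1-indexed).
Final answer: 5


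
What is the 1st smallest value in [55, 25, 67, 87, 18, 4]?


Sort ascending: [4, 18, 25, 55, 67, 87]
The 1st element (1-indexed) is at index 0.
Value = 4
Final answer: 4


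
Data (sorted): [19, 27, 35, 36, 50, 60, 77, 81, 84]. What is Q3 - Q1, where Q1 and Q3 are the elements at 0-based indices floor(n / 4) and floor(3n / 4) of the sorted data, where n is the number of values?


The data has n = 9 elements.
Q1 index = floor(9 / 4) = floor(2.25) = 2; Q3 index = floor(3 * 9 / 4) = floor(6.75) = 6
Q1 = element at index 2 = 35
Q3 = element at index 6 = 77
IQR = 77 - 35 = 42
Final answer: 42


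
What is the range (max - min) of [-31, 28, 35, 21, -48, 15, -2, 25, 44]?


Maximum value: 44
Minimum value: -48
Range = 44 - (-48) = 92
Final answer: 92


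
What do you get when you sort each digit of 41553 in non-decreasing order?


The number 41553 has digits: 4, 1, 5, 5, 3
Sorted: 1, 3, 4, 5, 5
Joining the sorted digits gives the result.
Final answer: 13455


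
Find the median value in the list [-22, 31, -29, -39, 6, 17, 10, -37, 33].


First, sort the list: [-39, -37, -29, -22, 6, 10, 17, 31, 33]
The list has 9 elements (odd count).
The middle index is 4 (0-based), and the element there is 6.
Final answer: 6


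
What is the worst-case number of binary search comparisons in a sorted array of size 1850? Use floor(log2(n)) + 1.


Binary search halves the search space each step.
Maximum comparisons = floor(log2(1850)) + 1
log2(1850) = 10.8533
floor(log2(1850)) = 10, so 10 + 1 = 11
Final answer: 11


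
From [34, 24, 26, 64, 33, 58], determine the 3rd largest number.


Sort descending: [64, 58, 34, 33, 26, 24]
The 3rd element (1-indexed) is at index 2.
Value = 34
Final answer: 34


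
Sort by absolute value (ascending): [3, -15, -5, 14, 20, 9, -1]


Compute absolute values:
  |3| = 3
  |-15| = 15
  |-5| = 5
  |14| = 14
  |20| = 20
  |9| = 9
  |-1| = 1
Absolute values in increasing order: 1 < 3 < 5 < 9 < 14 < 15 < 20
Listing the original numbers in that order gives the answer.
Final answer: [-1, 3, -5, 9, 14, -15, 20]


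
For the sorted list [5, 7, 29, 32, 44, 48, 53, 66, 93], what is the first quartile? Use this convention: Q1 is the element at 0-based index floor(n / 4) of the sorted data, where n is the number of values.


The list has n = 9 elements.
Q1 index = floor(9 / 4) = floor(2.25) = 2
Counting from index 0 in the sorted data, the element at index 2 is 29.
Final answer: 29


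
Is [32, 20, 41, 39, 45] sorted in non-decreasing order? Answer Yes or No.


Check consecutive pairs:
  32 <= 20? False
  20 <= 41? True
  41 <= 39? False
  39 <= 45? True
2 consecutive pair(s) are out of order, so the list is not sorted.
Final answer: No


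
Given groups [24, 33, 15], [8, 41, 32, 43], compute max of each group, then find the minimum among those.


Find max of each group:
  Group 1: [24, 33, 15] -> max = 33
  Group 2: [8, 41, 32, 43] -> max = 43
Maxes: [33, 43]
Minimum of maxes = 33
Final answer: 33


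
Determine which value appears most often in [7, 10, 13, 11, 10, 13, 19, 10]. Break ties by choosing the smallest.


Count the frequency of each value:
  7 appears 1 time(s)
  10 appears 3 time(s)
  11 appears 1 time(s)
  13 appears 2 time(s)
  19 appears 1 time(s)
Maximum frequency is 3.
Only 10 reaches that frequency, so it is the mode.
Final answer: 10


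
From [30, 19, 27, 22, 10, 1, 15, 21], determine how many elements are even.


Check each element:
  30 is even
  19 is odd
  27 is odd
  22 is even
  10 is even
  1 is odd
  15 is odd
  21 is odd
Evens: [30, 22, 10]
Count of evens = 3
Final answer: 3


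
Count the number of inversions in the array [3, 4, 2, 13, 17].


For each element, count the later elements that are smaller than it:
  3 (index 0): smaller elements after it = [2] -> 1
  4 (index 1): smaller elements after it = [2] -> 1
  2 (index 2): smaller elements after it = [] -> 0
  13 (index 3): smaller elements after it = [] -> 0
Total inversions = 1 + 1 + 0 + 0 = 2
Final answer: 2


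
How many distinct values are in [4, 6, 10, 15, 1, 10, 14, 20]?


List all unique values:
Distinct values: [1, 4, 6, 10, 14, 15, 20]
Count = 7
Final answer: 7


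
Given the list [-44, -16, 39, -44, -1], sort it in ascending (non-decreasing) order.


Original list: [-44, -16, 39, -44, -1]
Repeatedly take the smallest remaining element:
  Remaining [-44, -16, 39, -44, -1] -> smallest is -44
  Remaining [-16, 39, -44, -1] -> smallest is -44
  Remaining [-16, 39, -1] -> smallest is -16
  Remaining [39, -1] -> smallest is -1
  Remaining [39] -> smallest is 39
Collecting the picks in order gives the sorted list.
Final answer: [-44, -44, -16, -1, 39]


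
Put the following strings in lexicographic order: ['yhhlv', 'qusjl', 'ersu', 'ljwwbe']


Compare strings character by character (the first differing letter decides):
  'ersu' < 'ljwwbe' since 'e' < 'l' at position 1
  'ljwwbe' < 'qusjl' since 'l' < 'q' at position 1
  'qusjl' < 'yhhlv' since 'q' < 'y' at position 1
Chaining these comparisons gives the alphabetical order.
Final answer: ['ersu', 'ljwwbe', 'qusjl', 'yhhlv']


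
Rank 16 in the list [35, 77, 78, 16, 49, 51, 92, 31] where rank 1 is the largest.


Sort descending: [92, 78, 77, 51, 49, 35, 31, 16]
Find 16 in the sorted list.
16 is at position 8.
Final answer: 8


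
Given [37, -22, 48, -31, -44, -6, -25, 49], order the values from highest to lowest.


Original list: [37, -22, 48, -31, -44, -6, -25, 49]
Repeatedly take the largest remaining element:
  Remaining [37, -22, 48, -31, -44, -6, -25, 49] -> largest is 49
  Remaining [37, -22, 48, -31, -44, -6, -25] -> largest is 48
  Remaining [37, -22, -31, -44, -6, -25] -> largest is 37
  Remaining [-22, -31, -44, -6, -25] -> largest is -6
  Remaining [-22, -31, -44, -25] -> largest is -22
  Remaining [-31, -44, -25] -> largest is -25
  Remaining [-31, -44] -> largest is -31
  Remaining [-44] -> largest is -44
Collecting the picks in order gives the descending list.
Final answer: [49, 48, 37, -6, -22, -25, -31, -44]


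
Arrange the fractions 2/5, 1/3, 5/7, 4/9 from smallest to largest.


Convert to decimal for comparison:
  2/5 = 0.4
  1/3 = 0.3333
  5/7 = 0.7143
  4/9 = 0.4444
Decimals in increasing order: 0.3333 < 0.4 < 0.4444 < 0.7143
Writing each back as its fraction gives the sorted order.
Final answer: 1/3, 2/5, 4/9, 5/7


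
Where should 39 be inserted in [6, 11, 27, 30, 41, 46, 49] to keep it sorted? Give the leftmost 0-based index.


List is sorted: [6, 11, 27, 30, 41, 46, 49]
We need the leftmost position where 39 can be inserted, i.e. the first index whose element is >= 39 (or the end of the list if none is).
Binary search with low=0, high=7 (0-based indices):
  low=0, high=7, mid=3: a[3]=30 < 39, so low = 4
  low=4, high=7, mid=5: a[5]=46 >= 39, so high = 5
  low=4, high=5, mid=4: a[4]=41 >= 39, so high = 4
Now low = high = 4, so the insertion index is 4.
Final answer: 4


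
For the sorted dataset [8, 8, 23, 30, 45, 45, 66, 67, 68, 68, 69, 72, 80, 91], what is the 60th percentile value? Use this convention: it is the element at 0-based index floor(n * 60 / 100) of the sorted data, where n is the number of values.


The dataset has n = 14 elements.
Index = floor(14 * 60 / 100) = floor(840 / 100) = floor(8.4) = 8
Counting from index 0 in the sorted data, the element at index 8 is 68.
Final answer: 68


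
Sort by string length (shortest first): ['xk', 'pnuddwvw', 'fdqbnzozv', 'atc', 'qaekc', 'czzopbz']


Compute lengths:
  'xk' has length 2
  'pnuddwvw' has length 8
  'fdqbnzozv' has length 9
  'atc' has length 3
  'qaekc' has length 5
  'czzopbz' has length 7
Lengths in increasing order: 2 < 3 < 5 < 7 < 8 < 9
Listing the words in that order gives the answer.
Final answer: ['xk', 'atc', 'qaekc', 'czzopbz', 'pnuddwvw', 'fdqbnzozv']


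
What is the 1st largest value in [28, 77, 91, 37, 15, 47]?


Sort descending: [91, 77, 47, 37, 28, 15]
The 1st element (1-indexed) is at index 0.
Value = 91
Final answer: 91


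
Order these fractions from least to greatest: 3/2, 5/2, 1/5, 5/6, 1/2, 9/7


Convert to decimal for comparison:
  3/2 = 1.5
  5/2 = 2.5
  1/5 = 0.2
  5/6 = 0.8333
  1/2 = 0.5
  9/7 = 1.2857
Decimals in increasing order: 0.2 < 0.5 < 0.8333 < 1.2857 < 1.5 < 2.5
Writing each back as its fraction gives the sorted order.
Final answer: 1/5, 1/2, 5/6, 9/7, 3/2, 5/2


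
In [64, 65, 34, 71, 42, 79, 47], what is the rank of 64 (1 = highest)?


Sort descending: [79, 71, 65, 64, 47, 42, 34]
Find 64 in the sorted list.
64 is at position 4.
Final answer: 4


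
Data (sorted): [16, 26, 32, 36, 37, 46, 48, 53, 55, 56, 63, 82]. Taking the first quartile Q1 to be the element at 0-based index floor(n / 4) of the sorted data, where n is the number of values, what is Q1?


The list has n = 12 elements.
Q1 index = floor(12 / 4) = floor(3) = 3
Counting from index 0 in the sorted data, the element at index 3 is 36.
Final answer: 36


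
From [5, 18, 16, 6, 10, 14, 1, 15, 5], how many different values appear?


List all unique values:
Distinct values: [1, 5, 6, 10, 14, 15, 16, 18]
Count = 8
Final answer: 8


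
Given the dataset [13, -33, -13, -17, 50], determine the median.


First, sort the list: [-33, -17, -13, 13, 50]
The list has 5 elements (odd count).
The middle index is 2 (0-based), and the element there is -13.
Final answer: -13


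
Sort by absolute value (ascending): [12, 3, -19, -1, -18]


Compute absolute values:
  |12| = 12
  |3| = 3
  |-19| = 19
  |-1| = 1
  |-18| = 18
Absolute values in increasing order: 1 < 3 < 12 < 18 < 19
Listing the original numbers in that order gives the answer.
Final answer: [-1, 3, 12, -18, -19]


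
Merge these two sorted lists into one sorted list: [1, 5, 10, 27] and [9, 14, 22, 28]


List A: [1, 5, 10, 27]
List B: [9, 14, 22, 28]
Repeatedly compare the front elements and take the smaller:
  1 vs 9 -> take 1
  5 vs 9 -> take 5
  10 vs 9 -> take 9
  10 vs 14 -> take 10
  27 vs 14 -> take 14
  27 vs 22 -> take 22
  27 vs 28 -> take 27
  A is exhausted; append the rest of B: [28]
Final answer: [1, 5, 9, 10, 14, 22, 27, 28]


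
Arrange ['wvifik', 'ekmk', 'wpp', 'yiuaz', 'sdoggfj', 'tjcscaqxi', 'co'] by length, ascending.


Compute lengths:
  'wvifik' has length 6
  'ekmk' has length 4
  'wpp' has length 3
  'yiuaz' has length 5
  'sdoggfj' has length 7
  'tjcscaqxi' has length 9
  'co' has length 2
Lengths in increasing order: 2 < 3 < 4 < 5 < 6 < 7 < 9
Listing the words in that order gives the answer.
Final answer: ['co', 'wpp', 'ekmk', 'yiuaz', 'wvifik', 'sdoggfj', 'tjcscaqxi']


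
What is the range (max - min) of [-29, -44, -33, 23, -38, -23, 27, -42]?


Maximum value: 27
Minimum value: -44
Range = 27 - (-44) = 71
Final answer: 71


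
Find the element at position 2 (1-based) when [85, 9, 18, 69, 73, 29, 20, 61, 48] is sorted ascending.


Sort ascending: [9, 18, 20, 29, 48, 61, 69, 73, 85]
The 2nd element (1-indexed) is at index 1.
Value = 18
Final answer: 18


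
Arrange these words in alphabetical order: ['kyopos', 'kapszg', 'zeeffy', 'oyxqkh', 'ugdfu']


Compare strings character by character (the first differing letter decides):
  'kapszg' < 'kyopos' since 'a' < 'y' at position 2
  'kyopos' < 'oyxqkh' since 'k' < 'o' at position 1
  'oyxqkh' < 'ugdfu' since 'o' < 'u' at position 1
  'ugdfu' < 'zeeffy' since 'u' < 'z' at position 1
Chaining these comparisons gives the alphabetical order.
Final answer: ['kapszg', 'kyopos', 'oyxqkh', 'ugdfu', 'zeeffy']


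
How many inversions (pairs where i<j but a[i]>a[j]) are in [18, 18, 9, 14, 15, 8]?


For each element, count the later elements that are smaller than it:
  18 (index 0): smaller elements after it = [9, 14, 15, 8] -> 4
  18 (index 1): smaller elements after it = [9, 14, 15, 8] -> 4
  9 (index 2): smaller elements after it = [8] -> 1
  14 (index 3): smaller elements after it = [8] -> 1
  15 (index 4): smaller elements after it = [8] -> 1
Total inversions = 4 + 4 + 1 + 1 + 1 = 11
Final answer: 11


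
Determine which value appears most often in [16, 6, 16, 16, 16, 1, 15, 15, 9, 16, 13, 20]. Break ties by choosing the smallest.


Count the frequency of each value:
  1 appears 1 time(s)
  6 appears 1 time(s)
  9 appears 1 time(s)
  13 appears 1 time(s)
  15 appears 2 time(s)
  16 appears 5 time(s)
  20 appears 1 time(s)
Maximum frequency is 5.
Only 16 reaches that frequency, so it is the mode.
Final answer: 16


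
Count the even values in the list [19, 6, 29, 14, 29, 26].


Check each element:
  19 is odd
  6 is even
  29 is odd
  14 is even
  29 is odd
  26 is even
Evens: [6, 14, 26]
Count of evens = 3
Final answer: 3


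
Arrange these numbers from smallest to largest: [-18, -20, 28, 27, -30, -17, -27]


Original list: [-18, -20, 28, 27, -30, -17, -27]
Repeatedly take the smallest remaining element:
  Remaining [-18, -20, 28, 27, -30, -17, -27] -> smallest is -30
  Remaining [-18, -20, 28, 27, -17, -27] -> smallest is -27
  Remaining [-18, -20, 28, 27, -17] -> smallest is -20
  Remaining [-18, 28, 27, -17] -> smallest is -18
  Remaining [28, 27, -17] -> smallest is -17
  Remaining [28, 27] -> smallest is 27
  Remaining [28] -> smallest is 28
Collecting the picks in order gives the sorted list.
Final answer: [-30, -27, -20, -18, -17, 27, 28]


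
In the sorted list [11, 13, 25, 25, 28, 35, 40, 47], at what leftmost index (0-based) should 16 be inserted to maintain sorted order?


List is sorted: [11, 13, 25, 25, 28, 35, 40, 47]
We need the leftmost position where 16 can be inserted, i.e. the first index whose element is >= 16 (or the end of the list if none is).
Binary search with low=0, high=8 (0-based indices):
  low=0, high=8, mid=4: a[4]=28 >= 16, so high = 4
  low=0, high=4, mid=2: a[2]=25 >= 16, so high = 2
  low=0, high=2, mid=1: a[1]=13 < 16, so low = 2
Now low = high = 2, so the insertion index is 2.
Final answer: 2


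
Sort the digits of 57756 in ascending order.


The number 57756 has digits: 5, 7, 7, 5, 6
Sorted: 5, 5, 6, 7, 7
Joining the sorted digits gives the result.
Final answer: 55677


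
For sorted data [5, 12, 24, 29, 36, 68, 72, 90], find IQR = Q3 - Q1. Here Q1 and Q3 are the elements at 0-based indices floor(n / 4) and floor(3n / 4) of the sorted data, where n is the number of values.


The data has n = 8 elements.
Q1 index = floor(8 / 4) = floor(2) = 2; Q3 index = floor(3 * 8 / 4) = floor(6) = 6
Q1 = element at index 2 = 24
Q3 = element at index 6 = 72
IQR = 72 - 24 = 48
Final answer: 48


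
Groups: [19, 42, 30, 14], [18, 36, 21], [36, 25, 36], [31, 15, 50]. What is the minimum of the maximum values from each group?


Find max of each group:
  Group 1: [19, 42, 30, 14] -> max = 42
  Group 2: [18, 36, 21] -> max = 36
  Group 3: [36, 25, 36] -> max = 36
  Group 4: [31, 15, 50] -> max = 50
Maxes: [42, 36, 36, 50]
Minimum of maxes = 36
Final answer: 36


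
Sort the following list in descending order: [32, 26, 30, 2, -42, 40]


Original list: [32, 26, 30, 2, -42, 40]
Repeatedly take the largest remaining element:
  Remaining [32, 26, 30, 2, -42, 40] -> largest is 40
  Remaining [32, 26, 30, 2, -42] -> largest is 32
  Remaining [26, 30, 2, -42] -> largest is 30
  Remaining [26, 2, -42] -> largest is 26
  Remaining [2, -42] -> largest is 2
  Remaining [-42] -> largest is -42
Collecting the picks in order gives the descending list.
Final answer: [40, 32, 30, 26, 2, -42]


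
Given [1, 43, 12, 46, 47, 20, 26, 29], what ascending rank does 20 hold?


Sort ascending: [1, 12, 20, 26, 29, 43, 46, 47]
Find 20 in the sorted list.
20 is at position 3 (1-indexed).
Final answer: 3


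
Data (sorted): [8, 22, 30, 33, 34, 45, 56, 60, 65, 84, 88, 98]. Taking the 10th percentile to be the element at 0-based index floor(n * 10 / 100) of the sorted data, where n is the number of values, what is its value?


The dataset has n = 12 elements.
Index = floor(12 * 10 / 100) = floor(120 / 100) = floor(1.2) = 1
Counting from index 0 in the sorted data, the element at index 1 is 22.
Final answer: 22


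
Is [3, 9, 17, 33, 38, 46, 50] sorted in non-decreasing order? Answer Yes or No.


Check consecutive pairs:
  3 <= 9? True
  9 <= 17? True
  17 <= 33? True
  33 <= 38? True
  38 <= 46? True
  46 <= 50? True
Every consecutive pair is in order, so the list is non-decreasing.
Final answer: Yes


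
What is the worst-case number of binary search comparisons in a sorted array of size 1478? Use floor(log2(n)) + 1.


Binary search halves the search space each step.
Maximum comparisons = floor(log2(1478)) + 1
log2(1478) = 10.5294
floor(log2(1478)) = 10, so 10 + 1 = 11
Final answer: 11


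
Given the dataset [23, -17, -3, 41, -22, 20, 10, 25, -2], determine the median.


First, sort the list: [-22, -17, -3, -2, 10, 20, 23, 25, 41]
The list has 9 elements (odd count).
The middle index is 4 (0-based), and the element there is 10.
Final answer: 10


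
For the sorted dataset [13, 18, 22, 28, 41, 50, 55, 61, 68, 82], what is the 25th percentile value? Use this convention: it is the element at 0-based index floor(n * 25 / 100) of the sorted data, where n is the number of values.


The dataset has n = 10 elements.
Index = floor(10 * 25 / 100) = floor(250 / 100) = floor(2.5) = 2
Counting from index 0 in the sorted data, the element at index 2 is 22.
Final answer: 22


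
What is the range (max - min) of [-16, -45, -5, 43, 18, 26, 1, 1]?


Maximum value: 43
Minimum value: -45
Range = 43 - (-45) = 88
Final answer: 88


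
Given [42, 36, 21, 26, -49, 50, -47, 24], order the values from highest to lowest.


Original list: [42, 36, 21, 26, -49, 50, -47, 24]
Repeatedly take the largest remaining element:
  Remaining [42, 36, 21, 26, -49, 50, -47, 24] -> largest is 50
  Remaining [42, 36, 21, 26, -49, -47, 24] -> largest is 42
  Remaining [36, 21, 26, -49, -47, 24] -> largest is 36
  Remaining [21, 26, -49, -47, 24] -> largest is 26
  Remaining [21, -49, -47, 24] -> largest is 24
  Remaining [21, -49, -47] -> largest is 21
  Remaining [-49, -47] -> largest is -47
  Remaining [-49] -> largest is -49
Collecting the picks in order gives the descending list.
Final answer: [50, 42, 36, 26, 24, 21, -47, -49]


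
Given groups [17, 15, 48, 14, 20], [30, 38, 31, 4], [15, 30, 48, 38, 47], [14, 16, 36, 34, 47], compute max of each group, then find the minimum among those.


Find max of each group:
  Group 1: [17, 15, 48, 14, 20] -> max = 48
  Group 2: [30, 38, 31, 4] -> max = 38
  Group 3: [15, 30, 48, 38, 47] -> max = 48
  Group 4: [14, 16, 36, 34, 47] -> max = 47
Maxes: [48, 38, 48, 47]
Minimum of maxes = 38
Final answer: 38


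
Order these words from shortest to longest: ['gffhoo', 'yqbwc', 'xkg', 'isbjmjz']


Compute lengths:
  'gffhoo' has length 6
  'yqbwc' has length 5
  'xkg' has length 3
  'isbjmjz' has length 7
Lengths in increasing order: 3 < 5 < 6 < 7
Listing the words in that order gives the answer.
Final answer: ['xkg', 'yqbwc', 'gffhoo', 'isbjmjz']


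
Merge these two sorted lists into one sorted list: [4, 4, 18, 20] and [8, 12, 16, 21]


List A: [4, 4, 18, 20]
List B: [8, 12, 16, 21]
Repeatedly compare the front elements and take the smaller:
  4 vs 8 -> take 4
  4 vs 8 -> take 4
  18 vs 8 -> take 8
  18 vs 12 -> take 12
  18 vs 16 -> take 16
  18 vs 21 -> take 18
  20 vs 21 -> take 20
  A is exhausted; append the rest of B: [21]
Final answer: [4, 4, 8, 12, 16, 18, 20, 21]


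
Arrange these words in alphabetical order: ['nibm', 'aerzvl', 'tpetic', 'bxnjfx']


Compare strings character by character (the first differing letter decides):
  'aerzvl' < 'bxnjfx' since 'a' < 'b' at position 1
  'bxnjfx' < 'nibm' since 'b' < 'n' at position 1
  'nibm' < 'tpetic' since 'n' < 't' at position 1
Chaining these comparisons gives the alphabetical order.
Final answer: ['aerzvl', 'bxnjfx', 'nibm', 'tpetic']


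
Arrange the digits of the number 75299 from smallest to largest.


The number 75299 has digits: 7, 5, 2, 9, 9
Sorted: 2, 5, 7, 9, 9
Joining the sorted digits gives the result.
Final answer: 25799


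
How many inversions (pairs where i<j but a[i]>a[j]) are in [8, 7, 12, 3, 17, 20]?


For each element, count the later elements that are smaller than it:
  8 (index 0): smaller elements after it = [7, 3] -> 2
  7 (index 1): smaller elements after it = [3] -> 1
  12 (index 2): smaller elements after it = [3] -> 1
  3 (index 3): smaller elements after it = [] -> 0
  17 (index 4): smaller elements after it = [] -> 0
Total inversions = 2 + 1 + 1 + 0 + 0 = 4
Final answer: 4


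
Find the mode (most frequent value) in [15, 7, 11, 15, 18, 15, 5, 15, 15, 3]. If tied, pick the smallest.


Count the frequency of each value:
  3 appears 1 time(s)
  5 appears 1 time(s)
  7 appears 1 time(s)
  11 appears 1 time(s)
  15 appears 5 time(s)
  18 appears 1 time(s)
Maximum frequency is 5.
Only 15 reaches that frequency, so it is the mode.
Final answer: 15


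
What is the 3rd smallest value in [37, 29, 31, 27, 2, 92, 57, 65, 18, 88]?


Sort ascending: [2, 18, 27, 29, 31, 37, 57, 65, 88, 92]
The 3rd element (1-indexed) is at index 2.
Value = 27
Final answer: 27


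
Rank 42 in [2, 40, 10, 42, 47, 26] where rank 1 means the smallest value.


Sort ascending: [2, 10, 26, 40, 42, 47]
Find 42 in the sorted list.
42 is at position 5 (1-indexed).
Final answer: 5


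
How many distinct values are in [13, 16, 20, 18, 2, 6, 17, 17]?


List all unique values:
Distinct values: [2, 6, 13, 16, 17, 18, 20]
Count = 7
Final answer: 7


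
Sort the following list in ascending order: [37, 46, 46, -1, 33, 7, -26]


Original list: [37, 46, 46, -1, 33, 7, -26]
Repeatedly take the smallest remaining element:
  Remaining [37, 46, 46, -1, 33, 7, -26] -> smallest is -26
  Remaining [37, 46, 46, -1, 33, 7] -> smallest is -1
  Remaining [37, 46, 46, 33, 7] -> smallest is 7
  Remaining [37, 46, 46, 33] -> smallest is 33
  Remaining [37, 46, 46] -> smallest is 37
  Remaining [46, 46] -> smallest is 46
  Remaining [46] -> smallest is 46
Collecting the picks in order gives the sorted list.
Final answer: [-26, -1, 7, 33, 37, 46, 46]


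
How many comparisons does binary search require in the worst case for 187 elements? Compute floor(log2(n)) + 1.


Binary search halves the search space each step.
Maximum comparisons = floor(log2(187)) + 1
log2(187) = 7.5469
floor(log2(187)) = 7, so 7 + 1 = 8
Final answer: 8


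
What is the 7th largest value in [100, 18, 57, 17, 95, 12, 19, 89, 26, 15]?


Sort descending: [100, 95, 89, 57, 26, 19, 18, 17, 15, 12]
The 7th element (1-indexed) is at index 6.
Value = 18
Final answer: 18


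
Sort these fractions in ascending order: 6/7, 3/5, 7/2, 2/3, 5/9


Convert to decimal for comparison:
  6/7 = 0.8571
  3/5 = 0.6
  7/2 = 3.5
  2/3 = 0.6667
  5/9 = 0.5556
Decimals in increasing order: 0.5556 < 0.6 < 0.6667 < 0.8571 < 3.5
Writing each back as its fraction gives the sorted order.
Final answer: 5/9, 3/5, 2/3, 6/7, 7/2


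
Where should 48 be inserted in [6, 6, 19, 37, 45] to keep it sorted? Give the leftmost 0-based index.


List is sorted: [6, 6, 19, 37, 45]
We need the leftmost position where 48 can be inserted, i.e. the first index whose element is >= 48 (or the end of the list if none is).
Binary search with low=0, high=5 (0-based indices):
  low=0, high=5, mid=2: a[2]=19 < 48, so low = 3
  low=3, high=5, mid=4: a[4]=45 < 48, so low = 5
Now low = high = 5, so the insertion index is 5.
Final answer: 5


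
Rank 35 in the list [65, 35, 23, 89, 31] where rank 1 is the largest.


Sort descending: [89, 65, 35, 31, 23]
Find 35 in the sorted list.
35 is at position 3.
Final answer: 3


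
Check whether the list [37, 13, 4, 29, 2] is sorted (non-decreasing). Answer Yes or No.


Check consecutive pairs:
  37 <= 13? False
  13 <= 4? False
  4 <= 29? True
  29 <= 2? False
3 consecutive pair(s) are out of order, so the list is not sorted.
Final answer: No


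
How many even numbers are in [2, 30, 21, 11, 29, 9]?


Check each element:
  2 is even
  30 is even
  21 is odd
  11 is odd
  29 is odd
  9 is odd
Evens: [2, 30]
Count of evens = 2
Final answer: 2


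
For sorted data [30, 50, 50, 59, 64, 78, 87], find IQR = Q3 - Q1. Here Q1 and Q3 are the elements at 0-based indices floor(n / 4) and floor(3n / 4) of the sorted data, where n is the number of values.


The data has n = 7 elements.
Q1 index = floor(7 / 4) = floor(1.75) = 1; Q3 index = floor(3 * 7 / 4) = floor(5.25) = 5
Q1 = element at index 1 = 50
Q3 = element at index 5 = 78
IQR = 78 - 50 = 28
Final answer: 28


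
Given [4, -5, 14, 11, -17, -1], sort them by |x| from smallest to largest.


Compute absolute values:
  |4| = 4
  |-5| = 5
  |14| = 14
  |11| = 11
  |-17| = 17
  |-1| = 1
Absolute values in increasing order: 1 < 4 < 5 < 11 < 14 < 17
Listing the original numbers in that order gives the answer.
Final answer: [-1, 4, -5, 11, 14, -17]


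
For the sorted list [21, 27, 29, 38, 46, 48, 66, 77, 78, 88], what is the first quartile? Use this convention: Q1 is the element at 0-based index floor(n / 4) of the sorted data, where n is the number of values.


The list has n = 10 elements.
Q1 index = floor(10 / 4) = floor(2.5) = 2
Counting from index 0 in the sorted data, the element at index 2 is 29.
Final answer: 29


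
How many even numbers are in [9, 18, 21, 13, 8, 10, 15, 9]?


Check each element:
  9 is odd
  18 is even
  21 is odd
  13 is odd
  8 is even
  10 is even
  15 is odd
  9 is odd
Evens: [18, 8, 10]
Count of evens = 3
Final answer: 3


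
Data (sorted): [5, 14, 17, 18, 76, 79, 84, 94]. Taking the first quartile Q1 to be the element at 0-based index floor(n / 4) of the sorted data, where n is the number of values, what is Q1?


The list has n = 8 elements.
Q1 index = floor(8 / 4) = floor(2) = 2
Counting from index 0 in the sorted data, the element at index 2 is 17.
Final answer: 17


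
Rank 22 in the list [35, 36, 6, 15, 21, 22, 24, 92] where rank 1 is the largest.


Sort descending: [92, 36, 35, 24, 22, 21, 15, 6]
Find 22 in the sorted list.
22 is at position 5.
Final answer: 5


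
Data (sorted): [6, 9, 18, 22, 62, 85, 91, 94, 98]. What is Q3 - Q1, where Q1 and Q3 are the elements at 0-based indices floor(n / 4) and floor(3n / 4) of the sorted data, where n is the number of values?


The data has n = 9 elements.
Q1 index = floor(9 / 4) = floor(2.25) = 2; Q3 index = floor(3 * 9 / 4) = floor(6.75) = 6
Q1 = element at index 2 = 18
Q3 = element at index 6 = 91
IQR = 91 - 18 = 73
Final answer: 73


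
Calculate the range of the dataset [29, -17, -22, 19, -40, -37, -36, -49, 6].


Maximum value: 29
Minimum value: -49
Range = 29 - (-49) = 78
Final answer: 78


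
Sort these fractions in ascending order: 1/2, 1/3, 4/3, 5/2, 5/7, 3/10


Convert to decimal for comparison:
  1/2 = 0.5
  1/3 = 0.3333
  4/3 = 1.3333
  5/2 = 2.5
  5/7 = 0.7143
  3/10 = 0.3
Decimals in increasing order: 0.3 < 0.3333 < 0.5 < 0.7143 < 1.3333 < 2.5
Writing each back as its fraction gives the sorted order.
Final answer: 3/10, 1/3, 1/2, 5/7, 4/3, 5/2


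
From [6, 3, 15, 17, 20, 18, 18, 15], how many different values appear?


List all unique values:
Distinct values: [3, 6, 15, 17, 18, 20]
Count = 6
Final answer: 6


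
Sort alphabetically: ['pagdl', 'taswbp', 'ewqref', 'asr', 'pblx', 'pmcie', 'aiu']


Compare strings character by character (the first differing letter decides):
  'aiu' < 'asr' since 'i' < 's' at position 2
  'asr' < 'ewqref' since 'a' < 'e' at position 1
  'ewqref' < 'pagdl' since 'e' < 'p' at position 1
  'pagdl' < 'pblx' since 'a' < 'b' at position 2
  'pblx' < 'pmcie' since 'b' < 'm' at position 2
  'pmcie' < 'taswbp' since 'p' < 't' at position 1
Chaining these comparisons gives the alphabetical order.
Final answer: ['aiu', 'asr', 'ewqref', 'pagdl', 'pblx', 'pmcie', 'taswbp']


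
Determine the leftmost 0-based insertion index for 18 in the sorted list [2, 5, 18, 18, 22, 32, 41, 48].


List is sorted: [2, 5, 18, 18, 22, 32, 41, 48]
We need the leftmost position where 18 can be inserted, i.e. the first index whose element is >= 18 (or the end of the list if none is).
Binary search with low=0, high=8 (0-based indices):
  low=0, high=8, mid=4: a[4]=22 >= 18, so high = 4
  low=0, high=4, mid=2: a[2]=18 >= 18, so high = 2
  low=0, high=2, mid=1: a[1]=5 < 18, so low = 2
Now low = high = 2, so the insertion index is 2.
Final answer: 2
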